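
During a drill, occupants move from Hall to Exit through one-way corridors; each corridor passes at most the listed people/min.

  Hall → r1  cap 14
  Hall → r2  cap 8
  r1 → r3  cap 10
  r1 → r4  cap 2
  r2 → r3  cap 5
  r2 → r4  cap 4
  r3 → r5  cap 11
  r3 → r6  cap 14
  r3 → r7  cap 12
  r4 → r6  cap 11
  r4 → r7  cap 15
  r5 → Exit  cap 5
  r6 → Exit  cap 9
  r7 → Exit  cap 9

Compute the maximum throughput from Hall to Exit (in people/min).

20

Augment Hall→r1→r3→r5→Exit: bottleneck 5, flow now 5.
Augment Hall→r1→r3→r6→Exit: bottleneck 5, flow now 10.
Augment Hall→r1→r4→r6→Exit: bottleneck 2, flow now 12.
Augment Hall→r2→r3→r6→Exit: bottleneck 2, flow now 14.
Augment Hall→r2→r3→r7→Exit: bottleneck 3, flow now 17.
Augment Hall→r2→r4→r7→Exit: bottleneck 3, flow now 20.
No augmenting path remains; maximum flow = 20.
In the residual graph, reachable from Hall: {Hall, r1}.
Min-cut edges: Hall→r2 (8), r1→r3 (10), r1→r4 (2); capacity 8 + 10 + 2 = 20.
This cut is saturated, so no flow can exceed 20.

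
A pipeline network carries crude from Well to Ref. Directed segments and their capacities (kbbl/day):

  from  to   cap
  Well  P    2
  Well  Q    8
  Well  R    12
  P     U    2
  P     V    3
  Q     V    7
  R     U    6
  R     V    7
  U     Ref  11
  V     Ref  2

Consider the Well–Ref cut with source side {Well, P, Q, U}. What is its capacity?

Edges leaving {Well, P, Q, U}: Well→R (12), P→V (3), Q→V (7), U→Ref (11).
Cut capacity = 12 + 3 + 7 + 11 = 33.

33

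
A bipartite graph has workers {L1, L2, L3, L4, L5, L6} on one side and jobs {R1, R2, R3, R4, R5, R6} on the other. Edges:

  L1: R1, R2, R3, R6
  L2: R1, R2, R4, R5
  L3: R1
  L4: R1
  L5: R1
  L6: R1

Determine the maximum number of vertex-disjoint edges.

Unit-capacity flow: source→left, listed edges, right→sink; max matching = max flow.
Augmenting path L1→R1 (+1); matched 1.
Augmenting path L2→R2 (+1); matched 2.
Augmenting path L3→R1→L1→R3 (+1); matched 3.
No augmenting path remains; maximum matching = 3.
König certificate: {L1, L2, R1} is a vertex cover of size 3 (every listed pair touches it), so no matching can be larger.

3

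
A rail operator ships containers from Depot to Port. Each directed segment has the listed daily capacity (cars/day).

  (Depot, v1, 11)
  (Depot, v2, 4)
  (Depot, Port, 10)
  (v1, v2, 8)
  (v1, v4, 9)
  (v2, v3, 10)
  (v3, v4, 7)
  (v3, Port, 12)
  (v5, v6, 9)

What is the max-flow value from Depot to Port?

20

Augment Depot→Port: bottleneck 10, flow now 10.
Augment Depot→v2→v3→Port: bottleneck 4, flow now 14.
Augment Depot→v1→v2→v3→Port: bottleneck 6, flow now 20.
No augmenting path remains; maximum flow = 20.
In the residual graph, reachable from Depot: {Depot, v1, v2, v4}.
Min-cut edges: Depot→Port (10), v2→v3 (10); capacity 10 + 10 = 20.
This cut is saturated, so no flow can exceed 20.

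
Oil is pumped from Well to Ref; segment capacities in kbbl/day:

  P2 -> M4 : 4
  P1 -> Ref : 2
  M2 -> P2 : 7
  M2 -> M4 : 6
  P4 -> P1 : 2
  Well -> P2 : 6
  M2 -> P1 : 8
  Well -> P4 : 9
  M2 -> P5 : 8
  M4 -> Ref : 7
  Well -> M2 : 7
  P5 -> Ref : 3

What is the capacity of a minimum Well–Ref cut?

12

Augment Well→P2→M4→Ref: bottleneck 4, flow now 4.
Augment Well→P4→P1→Ref: bottleneck 2, flow now 6.
Augment Well→M2→P5→Ref: bottleneck 3, flow now 9.
Augment Well→M2→M4→Ref: bottleneck 3, flow now 12.
No augmenting path remains; maximum flow = 12.
By max-flow min-cut, the minimum cut capacity equals the max flow.
In the residual graph, reachable from Well: {Well, P2, P4, M2, P5, P1, M4}.
Min-cut edges: P5→Ref (3), P1→Ref (2), M4→Ref (7); capacity 3 + 2 + 7 = 12.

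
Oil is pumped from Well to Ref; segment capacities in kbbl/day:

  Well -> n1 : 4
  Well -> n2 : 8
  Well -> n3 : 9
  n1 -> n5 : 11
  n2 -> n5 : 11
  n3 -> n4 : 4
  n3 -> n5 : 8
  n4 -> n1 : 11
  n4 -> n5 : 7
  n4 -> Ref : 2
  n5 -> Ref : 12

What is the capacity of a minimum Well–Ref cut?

Augment Well→n1→n5→Ref: bottleneck 4, flow now 4.
Augment Well→n2→n5→Ref: bottleneck 8, flow now 12.
Augment Well→n3→n4→Ref: bottleneck 2, flow now 14.
No augmenting path remains; maximum flow = 14.
By max-flow min-cut, the minimum cut capacity equals the max flow.
In the residual graph, reachable from Well: {Well, n1, n2, n3, n4, n5}.
Min-cut edges: n4→Ref (2), n5→Ref (12); capacity 2 + 12 = 14.

14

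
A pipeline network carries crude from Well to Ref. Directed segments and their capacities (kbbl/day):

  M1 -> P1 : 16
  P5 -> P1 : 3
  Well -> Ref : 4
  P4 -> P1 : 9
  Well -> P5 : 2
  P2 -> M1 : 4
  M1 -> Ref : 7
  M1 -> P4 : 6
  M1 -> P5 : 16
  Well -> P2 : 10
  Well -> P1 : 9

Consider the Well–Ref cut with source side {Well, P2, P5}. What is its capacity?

Edges leaving {Well, P2, P5}: Well→P1 (9), Well→Ref (4), P2→M1 (4), P5→P1 (3).
Cut capacity = 9 + 4 + 4 + 3 = 20.

20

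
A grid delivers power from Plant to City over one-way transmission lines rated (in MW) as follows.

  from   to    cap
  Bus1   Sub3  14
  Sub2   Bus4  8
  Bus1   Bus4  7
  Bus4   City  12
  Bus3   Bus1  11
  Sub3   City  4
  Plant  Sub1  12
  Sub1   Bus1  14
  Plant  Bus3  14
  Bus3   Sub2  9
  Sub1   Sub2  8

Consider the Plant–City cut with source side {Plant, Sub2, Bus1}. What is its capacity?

55

Edges leaving {Plant, Sub2, Bus1}: Plant→Bus3 (14), Plant→Sub1 (12), Sub2→Bus4 (8), Bus1→Bus4 (7), Bus1→Sub3 (14).
Cut capacity = 14 + 12 + 8 + 7 + 14 = 55.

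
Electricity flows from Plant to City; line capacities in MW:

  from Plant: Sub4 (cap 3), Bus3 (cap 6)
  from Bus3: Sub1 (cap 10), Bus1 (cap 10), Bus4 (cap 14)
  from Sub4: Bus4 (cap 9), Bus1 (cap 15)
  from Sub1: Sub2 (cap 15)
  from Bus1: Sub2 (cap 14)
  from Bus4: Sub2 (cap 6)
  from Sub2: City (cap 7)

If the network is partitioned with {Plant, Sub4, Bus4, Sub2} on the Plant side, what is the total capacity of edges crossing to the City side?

Edges leaving {Plant, Sub4, Bus4, Sub2}: Plant→Bus3 (6), Sub4→Bus1 (15), Sub2→City (7).
Cut capacity = 6 + 15 + 7 = 28.

28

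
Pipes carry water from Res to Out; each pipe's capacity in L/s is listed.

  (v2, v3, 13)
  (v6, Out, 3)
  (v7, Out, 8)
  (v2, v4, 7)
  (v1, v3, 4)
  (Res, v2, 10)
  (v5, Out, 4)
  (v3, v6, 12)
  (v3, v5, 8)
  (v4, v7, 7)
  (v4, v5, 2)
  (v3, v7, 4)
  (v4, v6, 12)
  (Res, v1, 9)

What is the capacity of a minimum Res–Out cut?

Augment Res→v1→v3→v5→Out: bottleneck 4, flow now 4.
Augment Res→v2→v3→v6→Out: bottleneck 3, flow now 7.
Augment Res→v2→v3→v7→Out: bottleneck 4, flow now 11.
Augment Res→v2→v4→v7→Out: bottleneck 3, flow now 14.
No augmenting path remains; maximum flow = 14.
By max-flow min-cut, the minimum cut capacity equals the max flow.
In the residual graph, reachable from Res: {Res, v1}.
Min-cut edges: Res→v2 (10), v1→v3 (4); capacity 10 + 4 = 14.

14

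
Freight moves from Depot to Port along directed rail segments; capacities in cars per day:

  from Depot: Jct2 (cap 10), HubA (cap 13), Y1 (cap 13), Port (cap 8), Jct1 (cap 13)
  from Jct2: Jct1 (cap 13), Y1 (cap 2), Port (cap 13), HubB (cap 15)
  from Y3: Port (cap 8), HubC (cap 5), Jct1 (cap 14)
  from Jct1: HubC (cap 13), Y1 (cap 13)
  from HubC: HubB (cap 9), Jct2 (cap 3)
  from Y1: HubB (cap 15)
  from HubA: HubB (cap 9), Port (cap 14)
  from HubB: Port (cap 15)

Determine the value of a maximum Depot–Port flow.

Augment Depot→Port: bottleneck 8, flow now 8.
Augment Depot→Jct2→Port: bottleneck 10, flow now 18.
Augment Depot→HubA→Port: bottleneck 13, flow now 31.
Augment Depot→Y1→HubB→Port: bottleneck 13, flow now 44.
Augment Depot→Jct1→HubC→Jct2→Port: bottleneck 3, flow now 47.
Augment Depot→Jct1→HubC→HubB→Port: bottleneck 2, flow now 49.
No augmenting path remains; maximum flow = 49.
In the residual graph, reachable from Depot: {Depot, Jct1, HubC, Y1, HubB}.
Min-cut edges: Depot→Jct2 (10), Depot→HubA (13), Depot→Port (8), HubC→Jct2 (3), HubB→Port (15); capacity 10 + 13 + 8 + 3 + 15 = 49.
This cut is saturated, so no flow can exceed 49.

49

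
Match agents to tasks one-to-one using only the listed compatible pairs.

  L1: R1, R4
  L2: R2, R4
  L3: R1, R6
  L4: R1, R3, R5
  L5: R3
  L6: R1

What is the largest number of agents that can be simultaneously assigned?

Unit-capacity flow: source→left, listed edges, right→sink; max matching = max flow.
Augmenting path L1→R1 (+1); matched 1.
Augmenting path L2→R2 (+1); matched 2.
Augmenting path L3→R6 (+1); matched 3.
Augmenting path L4→R3 (+1); matched 4.
Augmenting path L5→R3→L4→R5 (+1); matched 5.
Augmenting path L6→R1→L1→R4 (+1); matched 6.
No augmenting path remains; maximum matching = 6.
König certificate: {L1, L2, L3, L4, L5, L6} is a vertex cover of size 6 (every listed pair touches it), so no matching can be larger.

6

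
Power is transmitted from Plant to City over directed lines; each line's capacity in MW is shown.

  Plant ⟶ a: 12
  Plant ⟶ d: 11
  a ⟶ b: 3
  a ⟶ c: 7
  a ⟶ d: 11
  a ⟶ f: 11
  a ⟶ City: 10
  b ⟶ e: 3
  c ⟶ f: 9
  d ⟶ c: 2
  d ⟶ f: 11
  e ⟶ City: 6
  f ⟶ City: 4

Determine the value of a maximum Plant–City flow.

Augment Plant→a→City: bottleneck 10, flow now 10.
Augment Plant→a→f→City: bottleneck 2, flow now 12.
Augment Plant→d→f→City: bottleneck 2, flow now 14.
Augment Plant→d→f→a→b→e→City: bottleneck 2, flow now 16. (uses reverse residual edge)
No augmenting path remains; maximum flow = 16.
In the residual graph, reachable from Plant: {Plant, c, d, f}.
Min-cut edges: Plant→a (12), f→City (4); capacity 12 + 4 = 16.
This cut is saturated, so no flow can exceed 16.

16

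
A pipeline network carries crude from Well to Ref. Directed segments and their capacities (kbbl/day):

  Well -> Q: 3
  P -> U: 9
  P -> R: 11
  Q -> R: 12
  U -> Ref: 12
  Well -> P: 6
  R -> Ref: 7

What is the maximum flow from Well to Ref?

9

Augment Well→P→R→Ref: bottleneck 6, flow now 6.
Augment Well→Q→R→Ref: bottleneck 1, flow now 7.
Augment Well→Q→R→P→U→Ref: bottleneck 2, flow now 9. (uses reverse residual edge)
No augmenting path remains; maximum flow = 9.
In the residual graph, reachable from Well: {Well}.
Min-cut edges: Well→P (6), Well→Q (3); capacity 6 + 3 = 9.
This cut is saturated, so no flow can exceed 9.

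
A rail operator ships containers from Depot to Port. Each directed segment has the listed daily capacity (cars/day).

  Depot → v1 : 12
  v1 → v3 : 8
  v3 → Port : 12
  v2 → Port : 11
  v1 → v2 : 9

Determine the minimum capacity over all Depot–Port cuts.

12

Augment Depot→v1→v2→Port: bottleneck 9, flow now 9.
Augment Depot→v1→v3→Port: bottleneck 3, flow now 12.
No augmenting path remains; maximum flow = 12.
By max-flow min-cut, the minimum cut capacity equals the max flow.
In the residual graph, reachable from Depot: {Depot}.
Min-cut edges: Depot→v1 (12); capacity 12 = 12.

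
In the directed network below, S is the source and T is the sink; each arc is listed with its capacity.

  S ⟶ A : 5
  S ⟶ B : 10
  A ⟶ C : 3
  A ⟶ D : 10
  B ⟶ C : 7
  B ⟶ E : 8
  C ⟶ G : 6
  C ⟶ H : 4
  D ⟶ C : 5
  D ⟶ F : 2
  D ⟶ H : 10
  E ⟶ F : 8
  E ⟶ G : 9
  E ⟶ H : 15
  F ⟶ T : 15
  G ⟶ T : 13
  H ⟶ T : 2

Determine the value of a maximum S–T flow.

15

Augment S→A→C→G→T: bottleneck 3, flow now 3.
Augment S→A→D→F→T: bottleneck 2, flow now 5.
Augment S→B→C→G→T: bottleneck 3, flow now 8.
Augment S→B→C→H→T: bottleneck 2, flow now 10.
Augment S→B→E→F→T: bottleneck 5, flow now 15.
No augmenting path remains; maximum flow = 15.
In the residual graph, reachable from S: {S}.
Min-cut edges: S→A (5), S→B (10); capacity 5 + 10 = 15.
This cut is saturated, so no flow can exceed 15.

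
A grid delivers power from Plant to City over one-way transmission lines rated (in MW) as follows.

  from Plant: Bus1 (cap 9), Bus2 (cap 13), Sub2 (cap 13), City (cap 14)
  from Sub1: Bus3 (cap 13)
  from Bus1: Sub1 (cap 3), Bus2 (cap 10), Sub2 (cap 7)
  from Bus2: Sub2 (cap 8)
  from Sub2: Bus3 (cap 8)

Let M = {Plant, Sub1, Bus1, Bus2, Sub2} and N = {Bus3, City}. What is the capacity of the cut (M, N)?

35

Edges leaving {Plant, Sub1, Bus1, Bus2, Sub2}: Plant→City (14), Sub1→Bus3 (13), Sub2→Bus3 (8).
Cut capacity = 14 + 13 + 8 = 35.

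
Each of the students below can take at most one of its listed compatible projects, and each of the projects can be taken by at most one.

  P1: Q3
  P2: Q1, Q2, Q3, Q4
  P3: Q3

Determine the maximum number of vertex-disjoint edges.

Unit-capacity flow: source→left, listed edges, right→sink; max matching = max flow.
Augmenting path P1→Q3 (+1); matched 1.
Augmenting path P2→Q1 (+1); matched 2.
No augmenting path remains; maximum matching = 2.
König certificate: {P2, Q3} is a vertex cover of size 2 (every listed pair touches it), so no matching can be larger.

2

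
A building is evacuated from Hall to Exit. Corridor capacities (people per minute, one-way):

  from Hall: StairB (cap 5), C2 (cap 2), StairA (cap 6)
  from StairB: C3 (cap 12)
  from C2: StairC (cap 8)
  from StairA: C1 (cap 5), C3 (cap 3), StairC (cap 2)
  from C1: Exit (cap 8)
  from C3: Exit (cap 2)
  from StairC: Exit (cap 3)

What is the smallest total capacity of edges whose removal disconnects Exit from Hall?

10

Augment Hall→StairB→C3→Exit: bottleneck 2, flow now 2.
Augment Hall→C2→StairC→Exit: bottleneck 2, flow now 4.
Augment Hall→StairA→C1→Exit: bottleneck 5, flow now 9.
Augment Hall→StairA→StairC→Exit: bottleneck 1, flow now 10.
No augmenting path remains; maximum flow = 10.
By max-flow min-cut, the minimum cut capacity equals the max flow.
In the residual graph, reachable from Hall: {Hall, StairB, C3}.
Min-cut edges: Hall→C2 (2), Hall→StairA (6), C3→Exit (2); capacity 2 + 6 + 2 = 10.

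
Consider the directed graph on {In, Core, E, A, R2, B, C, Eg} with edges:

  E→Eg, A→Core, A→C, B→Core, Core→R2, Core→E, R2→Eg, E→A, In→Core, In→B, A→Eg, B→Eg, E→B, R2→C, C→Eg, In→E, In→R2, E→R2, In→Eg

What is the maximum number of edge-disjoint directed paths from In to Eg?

Assign every edge capacity 1; by Menger, the answer equals the max flow.
Path In→Eg (+1); total 1.
Path In→E→Eg (+1); total 2.
Path In→R2→Eg (+1); total 3.
Path In→B→Eg (+1); total 4.
Path In→Core→E→A→Eg (+1); total 5.
No residual In→Eg path; max flow = 5.
Certifying cut of size 5: {In→B, In→Core, In→E, In→Eg, In→R2}.

5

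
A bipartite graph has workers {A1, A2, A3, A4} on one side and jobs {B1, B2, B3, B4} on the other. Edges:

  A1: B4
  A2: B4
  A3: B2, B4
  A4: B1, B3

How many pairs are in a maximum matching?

Unit-capacity flow: source→left, listed edges, right→sink; max matching = max flow.
Augmenting path A1→B4 (+1); matched 1.
Augmenting path A3→B2 (+1); matched 2.
Augmenting path A4→B1 (+1); matched 3.
No augmenting path remains; maximum matching = 3.
König certificate: {A3, A4, B4} is a vertex cover of size 3 (every listed pair touches it), so no matching can be larger.

3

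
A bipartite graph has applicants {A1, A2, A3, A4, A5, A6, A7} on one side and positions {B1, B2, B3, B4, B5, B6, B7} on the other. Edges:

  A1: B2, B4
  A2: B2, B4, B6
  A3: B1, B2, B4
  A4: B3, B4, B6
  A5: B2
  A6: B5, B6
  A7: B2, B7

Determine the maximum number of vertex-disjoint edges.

Unit-capacity flow: source→left, listed edges, right→sink; max matching = max flow.
Augmenting path A1→B2 (+1); matched 1.
Augmenting path A2→B4 (+1); matched 2.
Augmenting path A3→B1 (+1); matched 3.
Augmenting path A4→B3 (+1); matched 4.
Augmenting path A6→B5 (+1); matched 5.
Augmenting path A7→B7 (+1); matched 6.
Augmenting path A5→B2→A1→B4→A2→B6 (+1); matched 7.
No augmenting path remains; maximum matching = 7.
König certificate: {A1, A2, A3, A4, A5, A6, A7} is a vertex cover of size 7 (every listed pair touches it), so no matching can be larger.

7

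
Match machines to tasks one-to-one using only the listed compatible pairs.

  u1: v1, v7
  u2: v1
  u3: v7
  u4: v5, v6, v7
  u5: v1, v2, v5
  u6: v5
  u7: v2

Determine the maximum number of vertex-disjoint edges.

Unit-capacity flow: source→left, listed edges, right→sink; max matching = max flow.
Augmenting path u1→v1 (+1); matched 1.
Augmenting path u3→v7 (+1); matched 2.
Augmenting path u4→v5 (+1); matched 3.
Augmenting path u5→v2 (+1); matched 4.
Augmenting path u6→v5→u4→v6 (+1); matched 5.
No augmenting path remains; maximum matching = 5.
König certificate: {u4, v1, v2, v5, v7} is a vertex cover of size 5 (every listed pair touches it), so no matching can be larger.

5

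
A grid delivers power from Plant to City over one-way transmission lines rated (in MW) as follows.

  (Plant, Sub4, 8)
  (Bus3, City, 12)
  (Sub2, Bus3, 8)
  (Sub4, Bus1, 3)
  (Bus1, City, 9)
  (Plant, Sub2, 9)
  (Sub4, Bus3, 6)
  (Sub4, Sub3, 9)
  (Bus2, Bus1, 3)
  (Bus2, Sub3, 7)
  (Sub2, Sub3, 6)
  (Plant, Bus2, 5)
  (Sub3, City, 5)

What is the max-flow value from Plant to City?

22

Augment Plant→Sub4→Bus1→City: bottleneck 3, flow now 3.
Augment Plant→Sub4→Sub3→City: bottleneck 5, flow now 8.
Augment Plant→Bus2→Bus1→City: bottleneck 3, flow now 11.
Augment Plant→Sub2→Bus3→City: bottleneck 8, flow now 19.
Augment Plant→Bus2→Sub3→Sub4→Bus3→City: bottleneck 2, flow now 21. (uses reverse residual edge)
Augment Plant→Sub2→Sub3→Sub4→Bus3→City: bottleneck 1, flow now 22. (uses reverse residual edge)
No augmenting path remains; maximum flow = 22.
In the residual graph, reachable from Plant: {Plant}.
Min-cut edges: Plant→Sub4 (8), Plant→Bus2 (5), Plant→Sub2 (9); capacity 8 + 5 + 9 = 22.
This cut is saturated, so no flow can exceed 22.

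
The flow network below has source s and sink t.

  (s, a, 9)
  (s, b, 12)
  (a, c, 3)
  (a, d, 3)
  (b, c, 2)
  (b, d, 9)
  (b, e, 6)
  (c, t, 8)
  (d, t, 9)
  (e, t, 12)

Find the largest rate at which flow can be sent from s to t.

Augment s→a→c→t: bottleneck 3, flow now 3.
Augment s→a→d→t: bottleneck 3, flow now 6.
Augment s→b→c→t: bottleneck 2, flow now 8.
Augment s→b→d→t: bottleneck 6, flow now 14.
Augment s→b→e→t: bottleneck 4, flow now 18.
No augmenting path remains; maximum flow = 18.
In the residual graph, reachable from s: {s, a}.
Min-cut edges: s→b (12), a→c (3), a→d (3); capacity 12 + 3 + 3 = 18.
This cut is saturated, so no flow can exceed 18.

18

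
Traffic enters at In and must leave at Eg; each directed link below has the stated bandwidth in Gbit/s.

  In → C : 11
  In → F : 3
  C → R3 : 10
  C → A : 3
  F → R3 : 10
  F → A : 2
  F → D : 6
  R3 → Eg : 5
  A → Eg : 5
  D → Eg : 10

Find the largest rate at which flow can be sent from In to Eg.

11

Augment In→C→R3→Eg: bottleneck 5, flow now 5.
Augment In→C→A→Eg: bottleneck 3, flow now 8.
Augment In→F→A→Eg: bottleneck 2, flow now 10.
Augment In→F→D→Eg: bottleneck 1, flow now 11.
No augmenting path remains; maximum flow = 11.
In the residual graph, reachable from In: {In, C, R3}.
Min-cut edges: In→F (3), C→A (3), R3→Eg (5); capacity 3 + 3 + 5 = 11.
This cut is saturated, so no flow can exceed 11.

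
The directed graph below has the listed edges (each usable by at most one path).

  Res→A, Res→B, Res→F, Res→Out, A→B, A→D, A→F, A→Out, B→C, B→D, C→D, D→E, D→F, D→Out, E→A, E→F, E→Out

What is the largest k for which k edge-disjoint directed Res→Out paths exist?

3

Assign every edge capacity 1; by Menger, the answer equals the max flow.
Path Res→Out (+1); total 1.
Path Res→A→Out (+1); total 2.
Path Res→B→D→Out (+1); total 3.
No residual Res→Out path; max flow = 3.
Certifying cut of size 3: {Res→A, Res→B, Res→Out}.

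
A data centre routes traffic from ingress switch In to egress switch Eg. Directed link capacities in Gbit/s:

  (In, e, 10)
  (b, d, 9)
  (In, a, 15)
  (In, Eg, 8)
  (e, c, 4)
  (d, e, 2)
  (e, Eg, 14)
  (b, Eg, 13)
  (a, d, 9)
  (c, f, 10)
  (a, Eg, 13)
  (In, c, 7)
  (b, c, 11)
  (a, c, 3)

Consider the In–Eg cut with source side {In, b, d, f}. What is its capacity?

66

Edges leaving {In, b, d, f}: In→a (15), In→c (7), In→e (10), In→Eg (8), b→c (11), b→Eg (13), d→e (2).
Cut capacity = 15 + 7 + 10 + 8 + 11 + 13 + 2 = 66.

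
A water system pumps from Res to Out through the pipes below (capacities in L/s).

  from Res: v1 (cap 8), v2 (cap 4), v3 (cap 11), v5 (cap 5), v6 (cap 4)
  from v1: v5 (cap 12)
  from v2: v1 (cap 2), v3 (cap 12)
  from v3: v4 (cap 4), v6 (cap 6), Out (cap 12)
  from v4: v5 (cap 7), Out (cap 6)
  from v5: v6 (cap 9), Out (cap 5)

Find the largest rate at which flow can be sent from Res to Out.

20

Augment Res→v3→Out: bottleneck 11, flow now 11.
Augment Res→v5→Out: bottleneck 5, flow now 16.
Augment Res→v2→v3→Out: bottleneck 1, flow now 17.
Augment Res→v2→v3→v4→Out: bottleneck 3, flow now 20.
No augmenting path remains; maximum flow = 20.
In the residual graph, reachable from Res: {Res, v1, v5, v6}.
Min-cut edges: Res→v2 (4), Res→v3 (11), v5→Out (5); capacity 4 + 11 + 5 = 20.
This cut is saturated, so no flow can exceed 20.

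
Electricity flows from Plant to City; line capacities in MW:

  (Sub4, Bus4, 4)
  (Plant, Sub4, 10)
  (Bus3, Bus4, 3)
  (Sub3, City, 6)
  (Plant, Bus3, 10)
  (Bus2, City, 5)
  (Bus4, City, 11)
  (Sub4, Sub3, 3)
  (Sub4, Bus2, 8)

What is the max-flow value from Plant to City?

Augment Plant→Sub4→Sub3→City: bottleneck 3, flow now 3.
Augment Plant→Sub4→Bus4→City: bottleneck 4, flow now 7.
Augment Plant→Sub4→Bus2→City: bottleneck 3, flow now 10.
Augment Plant→Bus3→Bus4→City: bottleneck 3, flow now 13.
No augmenting path remains; maximum flow = 13.
In the residual graph, reachable from Plant: {Plant, Bus3}.
Min-cut edges: Plant→Sub4 (10), Bus3→Bus4 (3); capacity 10 + 3 = 13.
This cut is saturated, so no flow can exceed 13.

13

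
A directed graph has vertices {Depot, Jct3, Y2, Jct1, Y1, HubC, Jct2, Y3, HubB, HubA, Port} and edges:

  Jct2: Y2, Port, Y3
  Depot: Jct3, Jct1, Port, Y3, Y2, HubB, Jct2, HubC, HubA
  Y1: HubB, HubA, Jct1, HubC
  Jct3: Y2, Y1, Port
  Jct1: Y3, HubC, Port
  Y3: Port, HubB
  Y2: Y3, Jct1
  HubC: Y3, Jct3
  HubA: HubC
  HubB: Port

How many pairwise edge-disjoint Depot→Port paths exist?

6

Assign every edge capacity 1; by Menger, the answer equals the max flow.
Path Depot→Port (+1); total 1.
Path Depot→Jct3→Port (+1); total 2.
Path Depot→Jct1→Port (+1); total 3.
Path Depot→Jct2→Port (+1); total 4.
Path Depot→Y3→Port (+1); total 5.
Path Depot→HubB→Port (+1); total 6.
No residual Depot→Port path; max flow = 6.
Certifying cut of size 6: {Depot→Jct2, Depot→Port, HubB→Port, Jct1→Port, Jct3→Port, Y3→Port}.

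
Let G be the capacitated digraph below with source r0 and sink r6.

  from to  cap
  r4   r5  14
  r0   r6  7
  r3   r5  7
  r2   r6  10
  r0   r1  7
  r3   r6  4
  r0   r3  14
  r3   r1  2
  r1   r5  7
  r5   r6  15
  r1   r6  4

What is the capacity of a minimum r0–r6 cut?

27

Augment r0→r6: bottleneck 7, flow now 7.
Augment r0→r1→r6: bottleneck 4, flow now 11.
Augment r0→r3→r6: bottleneck 4, flow now 15.
Augment r0→r1→r5→r6: bottleneck 3, flow now 18.
Augment r0→r3→r5→r6: bottleneck 7, flow now 25.
Augment r0→r3→r1→r5→r6: bottleneck 2, flow now 27.
No augmenting path remains; maximum flow = 27.
By max-flow min-cut, the minimum cut capacity equals the max flow.
In the residual graph, reachable from r0: {r0, r3}.
Min-cut edges: r0→r1 (7), r0→r6 (7), r3→r1 (2), r3→r5 (7), r3→r6 (4); capacity 7 + 7 + 2 + 7 + 4 = 27.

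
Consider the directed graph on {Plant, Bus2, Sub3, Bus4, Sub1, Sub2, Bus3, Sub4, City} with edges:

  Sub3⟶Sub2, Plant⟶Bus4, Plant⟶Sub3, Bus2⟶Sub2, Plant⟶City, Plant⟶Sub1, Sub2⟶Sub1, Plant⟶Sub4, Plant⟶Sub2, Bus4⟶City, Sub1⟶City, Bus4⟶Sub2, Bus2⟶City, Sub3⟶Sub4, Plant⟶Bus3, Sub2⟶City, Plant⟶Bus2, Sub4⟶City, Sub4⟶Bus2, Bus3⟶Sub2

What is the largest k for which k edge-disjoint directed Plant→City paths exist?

Assign every edge capacity 1; by Menger, the answer equals the max flow.
Path Plant→City (+1); total 1.
Path Plant→Bus2→City (+1); total 2.
Path Plant→Bus4→City (+1); total 3.
Path Plant→Sub1→City (+1); total 4.
Path Plant→Sub2→City (+1); total 5.
Path Plant→Sub4→City (+1); total 6.
No residual Plant→City path; max flow = 6.
Certifying cut of size 6: {Bus2→City, Plant→Bus4, Plant→City, Sub1→City, Sub2→City, Sub4→City}.

6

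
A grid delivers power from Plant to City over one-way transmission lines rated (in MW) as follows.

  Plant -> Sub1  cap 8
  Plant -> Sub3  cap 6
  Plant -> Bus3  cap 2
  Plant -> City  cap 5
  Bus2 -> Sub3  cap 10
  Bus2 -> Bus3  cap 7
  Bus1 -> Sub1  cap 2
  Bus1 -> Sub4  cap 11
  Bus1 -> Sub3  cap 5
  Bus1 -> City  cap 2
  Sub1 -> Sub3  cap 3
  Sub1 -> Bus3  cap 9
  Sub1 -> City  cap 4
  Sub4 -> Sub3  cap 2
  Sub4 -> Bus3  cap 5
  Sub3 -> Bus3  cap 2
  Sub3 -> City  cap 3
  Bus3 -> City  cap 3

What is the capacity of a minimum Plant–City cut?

Augment Plant→City: bottleneck 5, flow now 5.
Augment Plant→Sub1→City: bottleneck 4, flow now 9.
Augment Plant→Sub3→City: bottleneck 3, flow now 12.
Augment Plant→Bus3→City: bottleneck 2, flow now 14.
Augment Plant→Sub1→Bus3→City: bottleneck 1, flow now 15.
No augmenting path remains; maximum flow = 15.
By max-flow min-cut, the minimum cut capacity equals the max flow.
In the residual graph, reachable from Plant: {Plant, Sub1, Sub3, Bus3}.
Min-cut edges: Plant→City (5), Sub1→City (4), Sub3→City (3), Bus3→City (3); capacity 5 + 4 + 3 + 3 = 15.

15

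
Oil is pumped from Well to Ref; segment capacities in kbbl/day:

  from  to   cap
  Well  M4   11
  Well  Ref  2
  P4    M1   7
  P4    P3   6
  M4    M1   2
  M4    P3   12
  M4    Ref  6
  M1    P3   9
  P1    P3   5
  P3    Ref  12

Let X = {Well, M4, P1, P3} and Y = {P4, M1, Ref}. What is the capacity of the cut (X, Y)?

22

Edges leaving {Well, M4, P1, P3}: Well→Ref (2), M4→M1 (2), M4→Ref (6), P3→Ref (12).
Cut capacity = 2 + 2 + 6 + 12 = 22.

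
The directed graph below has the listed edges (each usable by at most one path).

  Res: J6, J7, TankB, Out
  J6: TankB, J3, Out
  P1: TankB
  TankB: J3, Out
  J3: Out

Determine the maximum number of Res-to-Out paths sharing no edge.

Assign every edge capacity 1; by Menger, the answer equals the max flow.
Path Res→Out (+1); total 1.
Path Res→J6→Out (+1); total 2.
Path Res→TankB→Out (+1); total 3.
No residual Res→Out path; max flow = 3.
Certifying cut of size 3: {Res→J6, Res→Out, Res→TankB}.

3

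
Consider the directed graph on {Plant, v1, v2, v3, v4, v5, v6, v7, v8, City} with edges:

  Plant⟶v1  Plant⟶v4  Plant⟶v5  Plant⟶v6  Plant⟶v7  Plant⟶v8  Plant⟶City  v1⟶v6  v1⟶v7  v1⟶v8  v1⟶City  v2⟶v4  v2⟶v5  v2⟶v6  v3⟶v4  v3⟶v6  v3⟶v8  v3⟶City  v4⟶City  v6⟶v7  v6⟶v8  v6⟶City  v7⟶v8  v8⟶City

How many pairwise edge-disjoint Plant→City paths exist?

5

Assign every edge capacity 1; by Menger, the answer equals the max flow.
Path Plant→City (+1); total 1.
Path Plant→v1→City (+1); total 2.
Path Plant→v4→City (+1); total 3.
Path Plant→v6→City (+1); total 4.
Path Plant→v8→City (+1); total 5.
No residual Plant→City path; max flow = 5.
Certifying cut of size 5: {Plant→City, Plant→v1, Plant→v4, Plant→v6, v8→City}.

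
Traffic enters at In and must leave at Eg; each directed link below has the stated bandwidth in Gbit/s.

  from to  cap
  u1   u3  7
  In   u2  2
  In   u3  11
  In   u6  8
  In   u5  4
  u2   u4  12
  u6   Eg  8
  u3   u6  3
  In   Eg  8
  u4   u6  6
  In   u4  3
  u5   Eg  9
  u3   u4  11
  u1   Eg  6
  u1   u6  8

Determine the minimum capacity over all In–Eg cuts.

Augment In→Eg: bottleneck 8, flow now 8.
Augment In→u5→Eg: bottleneck 4, flow now 12.
Augment In→u6→Eg: bottleneck 8, flow now 20.
No augmenting path remains; maximum flow = 20.
By max-flow min-cut, the minimum cut capacity equals the max flow.
In the residual graph, reachable from In: {In, u2, u3, u4, u6}.
Min-cut edges: In→u5 (4), In→Eg (8), u6→Eg (8); capacity 4 + 8 + 8 = 20.

20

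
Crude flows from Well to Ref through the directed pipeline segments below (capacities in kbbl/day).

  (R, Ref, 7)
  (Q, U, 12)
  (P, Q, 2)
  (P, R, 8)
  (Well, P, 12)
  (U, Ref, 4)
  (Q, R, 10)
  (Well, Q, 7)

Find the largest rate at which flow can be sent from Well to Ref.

Augment Well→P→R→Ref: bottleneck 7, flow now 7.
Augment Well→Q→U→Ref: bottleneck 4, flow now 11.
No augmenting path remains; maximum flow = 11.
In the residual graph, reachable from Well: {Well, P, Q, R, U}.
Min-cut edges: R→Ref (7), U→Ref (4); capacity 7 + 4 = 11.
This cut is saturated, so no flow can exceed 11.

11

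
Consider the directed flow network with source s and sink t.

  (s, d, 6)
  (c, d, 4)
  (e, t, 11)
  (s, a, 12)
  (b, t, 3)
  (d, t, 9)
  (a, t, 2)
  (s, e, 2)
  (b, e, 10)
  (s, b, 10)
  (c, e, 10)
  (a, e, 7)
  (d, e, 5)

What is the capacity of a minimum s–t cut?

22

Augment s→a→t: bottleneck 2, flow now 2.
Augment s→b→t: bottleneck 3, flow now 5.
Augment s→d→t: bottleneck 6, flow now 11.
Augment s→e→t: bottleneck 2, flow now 13.
Augment s→a→e→t: bottleneck 7, flow now 20.
Augment s→b→e→t: bottleneck 2, flow now 22.
No augmenting path remains; maximum flow = 22.
By max-flow min-cut, the minimum cut capacity equals the max flow.
In the residual graph, reachable from s: {s, a, b, e}.
Min-cut edges: s→d (6), a→t (2), b→t (3), e→t (11); capacity 6 + 2 + 3 + 11 = 22.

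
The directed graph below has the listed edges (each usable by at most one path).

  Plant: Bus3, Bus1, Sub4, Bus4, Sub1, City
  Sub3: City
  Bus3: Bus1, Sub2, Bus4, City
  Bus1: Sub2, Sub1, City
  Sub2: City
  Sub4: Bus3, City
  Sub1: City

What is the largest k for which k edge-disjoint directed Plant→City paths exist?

Assign every edge capacity 1; by Menger, the answer equals the max flow.
Path Plant→City (+1); total 1.
Path Plant→Bus3→City (+1); total 2.
Path Plant→Bus1→City (+1); total 3.
Path Plant→Sub4→City (+1); total 4.
Path Plant→Sub1→City (+1); total 5.
No residual Plant→City path; max flow = 5.
Certifying cut of size 5: {Plant→Bus1, Plant→Bus3, Plant→City, Plant→Sub1, Plant→Sub4}.

5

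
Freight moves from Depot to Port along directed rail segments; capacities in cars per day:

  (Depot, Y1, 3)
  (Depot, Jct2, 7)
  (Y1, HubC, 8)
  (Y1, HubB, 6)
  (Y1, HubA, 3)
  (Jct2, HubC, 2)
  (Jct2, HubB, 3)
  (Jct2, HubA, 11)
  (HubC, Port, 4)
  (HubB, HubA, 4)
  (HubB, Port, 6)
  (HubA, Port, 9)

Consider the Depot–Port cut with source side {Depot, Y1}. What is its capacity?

Edges leaving {Depot, Y1}: Depot→Jct2 (7), Y1→HubC (8), Y1→HubB (6), Y1→HubA (3).
Cut capacity = 7 + 8 + 6 + 3 = 24.

24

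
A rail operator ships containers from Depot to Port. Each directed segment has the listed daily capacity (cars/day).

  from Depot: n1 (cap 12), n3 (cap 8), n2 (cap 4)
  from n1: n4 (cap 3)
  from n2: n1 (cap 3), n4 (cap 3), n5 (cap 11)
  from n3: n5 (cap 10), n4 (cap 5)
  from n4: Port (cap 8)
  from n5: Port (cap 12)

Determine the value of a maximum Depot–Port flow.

Augment Depot→n1→n4→Port: bottleneck 3, flow now 3.
Augment Depot→n2→n4→Port: bottleneck 3, flow now 6.
Augment Depot→n2→n5→Port: bottleneck 1, flow now 7.
Augment Depot→n3→n4→Port: bottleneck 2, flow now 9.
Augment Depot→n3→n5→Port: bottleneck 6, flow now 15.
No augmenting path remains; maximum flow = 15.
In the residual graph, reachable from Depot: {Depot, n1}.
Min-cut edges: Depot→n2 (4), Depot→n3 (8), n1→n4 (3); capacity 4 + 8 + 3 = 15.
This cut is saturated, so no flow can exceed 15.

15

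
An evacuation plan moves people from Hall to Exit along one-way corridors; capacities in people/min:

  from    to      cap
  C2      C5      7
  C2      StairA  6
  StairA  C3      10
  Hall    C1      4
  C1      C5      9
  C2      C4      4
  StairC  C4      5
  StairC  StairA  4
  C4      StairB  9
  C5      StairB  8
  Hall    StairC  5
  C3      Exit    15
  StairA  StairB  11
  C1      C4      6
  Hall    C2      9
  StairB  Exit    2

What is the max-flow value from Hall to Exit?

Augment Hall→StairC→C4→StairB→Exit: bottleneck 2, flow now 2.
Augment Hall→StairC→StairA→C3→Exit: bottleneck 3, flow now 5.
Augment Hall→C2→StairA→C3→Exit: bottleneck 6, flow now 11.
Augment Hall→C2→C4→StairC→StairA→C3→Exit: bottleneck 1, flow now 12. (uses reverse residual edge)
No augmenting path remains; maximum flow = 12.
In the residual graph, reachable from Hall: {Hall, StairC, C2, C1, C4, C5, StairB}.
Min-cut edges: StairC→StairA (4), C2→StairA (6), StairB→Exit (2); capacity 4 + 6 + 2 = 12.
This cut is saturated, so no flow can exceed 12.

12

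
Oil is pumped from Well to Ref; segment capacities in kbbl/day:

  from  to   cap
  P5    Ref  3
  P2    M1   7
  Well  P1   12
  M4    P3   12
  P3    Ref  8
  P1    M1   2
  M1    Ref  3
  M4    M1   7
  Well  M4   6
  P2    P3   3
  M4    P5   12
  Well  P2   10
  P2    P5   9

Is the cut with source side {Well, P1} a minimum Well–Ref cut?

Given cut capacity: 6 + 10 + 2 = 18.
Augment Well→M4→P3→Ref: bottleneck 6, flow now 6.
Augment Well→P1→M1→Ref: bottleneck 2, flow now 8.
Augment Well→P2→P3→Ref: bottleneck 2, flow now 10.
Augment Well→P2→P5→Ref: bottleneck 3, flow now 13.
Augment Well→P2→M1→Ref: bottleneck 1, flow now 14.
No augmenting path remains; maximum flow = 14.
In the residual graph, reachable from Well: {Well, M4, P1, P2, P3, P5, M1}.
Min-cut edges: P3→Ref (8), P5→Ref (3), M1→Ref (3); capacity 8 + 3 + 3 = 14.
Cut capacity 18 exceeds the max flow 14, so it is not minimum.

No — its capacity is 18, but the minimum cut has capacity 14.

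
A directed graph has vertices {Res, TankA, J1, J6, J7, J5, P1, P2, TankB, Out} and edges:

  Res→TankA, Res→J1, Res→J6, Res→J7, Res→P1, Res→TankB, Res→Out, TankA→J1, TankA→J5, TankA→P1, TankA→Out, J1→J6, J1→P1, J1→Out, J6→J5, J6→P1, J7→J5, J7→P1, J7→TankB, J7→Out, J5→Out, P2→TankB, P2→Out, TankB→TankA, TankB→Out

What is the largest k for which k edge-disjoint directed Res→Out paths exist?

Assign every edge capacity 1; by Menger, the answer equals the max flow.
Path Res→Out (+1); total 1.
Path Res→TankA→Out (+1); total 2.
Path Res→J1→Out (+1); total 3.
Path Res→J7→Out (+1); total 4.
Path Res→TankB→Out (+1); total 5.
Path Res→J6→J5→Out (+1); total 6.
No residual Res→Out path; max flow = 6.
Certifying cut of size 6: {Res→J1, Res→J6, Res→J7, Res→Out, Res→TankA, Res→TankB}.

6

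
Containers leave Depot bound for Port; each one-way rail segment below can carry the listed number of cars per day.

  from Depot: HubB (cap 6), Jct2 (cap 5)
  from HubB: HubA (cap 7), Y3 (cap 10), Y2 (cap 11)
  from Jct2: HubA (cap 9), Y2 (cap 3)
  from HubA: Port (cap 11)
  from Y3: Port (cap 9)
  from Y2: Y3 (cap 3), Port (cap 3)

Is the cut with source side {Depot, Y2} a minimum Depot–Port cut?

No — its capacity is 17, but the minimum cut has capacity 11.

Given cut capacity: 6 + 5 + 3 + 3 = 17.
Augment Depot→HubB→HubA→Port: bottleneck 6, flow now 6.
Augment Depot→Jct2→HubA→Port: bottleneck 5, flow now 11.
No augmenting path remains; maximum flow = 11.
In the residual graph, reachable from Depot: {Depot}.
Min-cut edges: Depot→HubB (6), Depot→Jct2 (5); capacity 6 + 5 = 11.
Cut capacity 17 exceeds the max flow 11, so it is not minimum.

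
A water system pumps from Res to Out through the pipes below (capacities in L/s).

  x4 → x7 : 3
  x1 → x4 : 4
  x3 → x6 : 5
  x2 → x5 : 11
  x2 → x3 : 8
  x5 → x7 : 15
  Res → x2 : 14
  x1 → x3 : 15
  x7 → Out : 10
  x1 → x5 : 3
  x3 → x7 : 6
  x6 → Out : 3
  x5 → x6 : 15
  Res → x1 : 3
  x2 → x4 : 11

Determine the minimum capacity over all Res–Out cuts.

13

Augment Res→x1→x3→x6→Out: bottleneck 3, flow now 3.
Augment Res→x2→x3→x7→Out: bottleneck 6, flow now 9.
Augment Res→x2→x4→x7→Out: bottleneck 3, flow now 12.
Augment Res→x2→x5→x7→Out: bottleneck 1, flow now 13.
No augmenting path remains; maximum flow = 13.
By max-flow min-cut, the minimum cut capacity equals the max flow.
In the residual graph, reachable from Res: {Res, x1, x2, x3, x4, x5, x6, x7}.
Min-cut edges: x6→Out (3), x7→Out (10); capacity 3 + 10 = 13.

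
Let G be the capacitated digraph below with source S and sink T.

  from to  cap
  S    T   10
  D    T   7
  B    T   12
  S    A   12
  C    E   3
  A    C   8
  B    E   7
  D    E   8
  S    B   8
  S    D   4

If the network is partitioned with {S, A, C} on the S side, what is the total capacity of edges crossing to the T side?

25

Edges leaving {S, A, C}: S→B (8), S→D (4), S→T (10), C→E (3).
Cut capacity = 8 + 4 + 10 + 3 = 25.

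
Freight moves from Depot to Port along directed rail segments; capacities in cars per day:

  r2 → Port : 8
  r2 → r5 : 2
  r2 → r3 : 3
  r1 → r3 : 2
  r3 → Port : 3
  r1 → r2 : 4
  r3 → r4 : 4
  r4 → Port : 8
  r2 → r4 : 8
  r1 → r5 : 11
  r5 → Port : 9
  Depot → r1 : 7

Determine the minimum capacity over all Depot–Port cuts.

7

Augment Depot→r1→r2→Port: bottleneck 4, flow now 4.
Augment Depot→r1→r3→Port: bottleneck 2, flow now 6.
Augment Depot→r1→r5→Port: bottleneck 1, flow now 7.
No augmenting path remains; maximum flow = 7.
By max-flow min-cut, the minimum cut capacity equals the max flow.
In the residual graph, reachable from Depot: {Depot}.
Min-cut edges: Depot→r1 (7); capacity 7 = 7.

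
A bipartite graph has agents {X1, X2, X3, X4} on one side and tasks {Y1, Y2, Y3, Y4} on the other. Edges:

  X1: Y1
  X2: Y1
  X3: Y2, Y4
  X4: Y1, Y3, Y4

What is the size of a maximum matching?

Unit-capacity flow: source→left, listed edges, right→sink; max matching = max flow.
Augmenting path X1→Y1 (+1); matched 1.
Augmenting path X3→Y2 (+1); matched 2.
Augmenting path X4→Y3 (+1); matched 3.
No augmenting path remains; maximum matching = 3.
König certificate: {X3, X4, Y1} is a vertex cover of size 3 (every listed pair touches it), so no matching can be larger.

3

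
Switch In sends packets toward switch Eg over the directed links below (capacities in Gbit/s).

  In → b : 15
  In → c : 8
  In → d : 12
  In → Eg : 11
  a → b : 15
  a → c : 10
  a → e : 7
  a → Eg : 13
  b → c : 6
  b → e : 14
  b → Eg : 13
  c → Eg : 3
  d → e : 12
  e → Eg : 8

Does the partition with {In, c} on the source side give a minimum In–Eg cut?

No — its capacity is 41, but the minimum cut has capacity 35.

Given cut capacity: 15 + 12 + 11 + 3 = 41.
Augment In→Eg: bottleneck 11, flow now 11.
Augment In→b→Eg: bottleneck 13, flow now 24.
Augment In→c→Eg: bottleneck 3, flow now 27.
Augment In→b→e→Eg: bottleneck 2, flow now 29.
Augment In→d→e→Eg: bottleneck 6, flow now 35.
No augmenting path remains; maximum flow = 35.
In the residual graph, reachable from In: {In, b, c, d, e}.
Min-cut edges: In→Eg (11), b→Eg (13), c→Eg (3), e→Eg (8); capacity 11 + 13 + 3 + 8 = 35.
Cut capacity 41 exceeds the max flow 35, so it is not minimum.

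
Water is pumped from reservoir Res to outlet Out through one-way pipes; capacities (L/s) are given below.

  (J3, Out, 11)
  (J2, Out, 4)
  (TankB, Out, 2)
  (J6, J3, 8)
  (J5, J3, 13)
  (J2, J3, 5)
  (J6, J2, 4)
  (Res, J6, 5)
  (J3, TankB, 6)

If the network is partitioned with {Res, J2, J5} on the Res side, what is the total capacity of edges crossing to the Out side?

Edges leaving {Res, J2, J5}: Res→J6 (5), J2→J3 (5), J2→Out (4), J5→J3 (13).
Cut capacity = 5 + 5 + 4 + 13 = 27.

27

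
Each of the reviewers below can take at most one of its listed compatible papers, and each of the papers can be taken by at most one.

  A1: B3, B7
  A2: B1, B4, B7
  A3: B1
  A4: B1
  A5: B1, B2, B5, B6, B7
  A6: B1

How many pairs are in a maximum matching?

Unit-capacity flow: source→left, listed edges, right→sink; max matching = max flow.
Augmenting path A1→B3 (+1); matched 1.
Augmenting path A2→B1 (+1); matched 2.
Augmenting path A5→B2 (+1); matched 3.
Augmenting path A3→B1→A2→B4 (+1); matched 4.
No augmenting path remains; maximum matching = 4.
König certificate: {A1, A2, A5, B1} is a vertex cover of size 4 (every listed pair touches it), so no matching can be larger.

4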